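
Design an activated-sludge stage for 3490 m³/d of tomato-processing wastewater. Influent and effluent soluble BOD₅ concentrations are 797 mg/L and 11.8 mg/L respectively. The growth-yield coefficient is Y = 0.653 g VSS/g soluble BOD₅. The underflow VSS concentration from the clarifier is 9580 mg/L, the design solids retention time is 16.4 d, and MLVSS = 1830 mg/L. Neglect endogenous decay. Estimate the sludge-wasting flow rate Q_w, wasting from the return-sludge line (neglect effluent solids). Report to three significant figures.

Q_w ≈ 187 m³/d

Biomass mass balance (decay neglected): V·X = Y·Q·(S₀ − S)·θ_c, so V = 0.653 × 3490 × (797 − 11.8) × 16.4 / 1830 = 16037 m³.
Wasting from the return line (neglecting effluent solids): Q_w = V·X / (θ_c·X_r) = 16037 × 1830 / (16.4 × 9580) = 186.8 m³/d.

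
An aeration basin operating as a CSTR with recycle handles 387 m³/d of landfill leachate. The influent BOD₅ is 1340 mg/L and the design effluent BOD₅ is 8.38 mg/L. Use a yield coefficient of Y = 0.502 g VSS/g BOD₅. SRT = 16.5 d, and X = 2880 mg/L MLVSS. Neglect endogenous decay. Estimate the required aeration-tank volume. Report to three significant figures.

Biomass mass balance (decay neglected): V·X = Y·Q·(S₀ − S)·θ_c, so V = 0.502 × 387 × (1340 − 8.38) × 16.5 / 2880 = 1482 m³.

V ≈ 1480 m³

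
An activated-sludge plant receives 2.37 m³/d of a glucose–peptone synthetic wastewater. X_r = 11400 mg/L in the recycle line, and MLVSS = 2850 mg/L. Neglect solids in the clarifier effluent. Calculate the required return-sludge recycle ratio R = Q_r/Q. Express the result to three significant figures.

R ≈ 0.333

Mass balance around the secondary clarifier (neglecting effluent solids): R = X / (X_r − X) = 2850 / (11400 − 2850) = 0.3333.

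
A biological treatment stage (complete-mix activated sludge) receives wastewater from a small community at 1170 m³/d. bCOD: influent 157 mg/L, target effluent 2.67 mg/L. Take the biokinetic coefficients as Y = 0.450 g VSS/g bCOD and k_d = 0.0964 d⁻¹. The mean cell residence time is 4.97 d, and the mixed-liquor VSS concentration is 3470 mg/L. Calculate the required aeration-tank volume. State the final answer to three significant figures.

V ≈ 78.7 m³

Steady-state biomass mass balance: V·X·(1 + k_d·θ_c) = Y·Q·(S₀ − S)·θ_c, so V = 0.450 × 1170 × (157 − 2.67) × 4.97 / [3470 × (1 + 0.0964 × 4.97)] = 4.04×10^5 / 5133 = 78.68 m³.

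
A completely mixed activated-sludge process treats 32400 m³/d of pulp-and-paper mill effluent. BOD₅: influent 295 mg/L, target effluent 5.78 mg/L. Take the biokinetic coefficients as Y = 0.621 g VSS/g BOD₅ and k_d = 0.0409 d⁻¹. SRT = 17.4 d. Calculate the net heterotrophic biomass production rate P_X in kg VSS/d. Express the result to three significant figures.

P_X ≈ 3400 kg VSS/d

Observed yield with endogenous decay: Y_obs = Y / (1 + k_d·θ_c) = 0.621 / (1 + 0.0409 × 17.4) = 0.621 / 1.712 = 0.3628 g VSS/g BOD₅.
ΔS = 295 − 5.78 = 289.2 mg/L, so the substrate removal rate is 32400 × 289.2/1000 = 9371 kg BOD₅/d.
So the net sludge growth is P_X = 0.3628 × 9371 = 3400 kg VSS/d.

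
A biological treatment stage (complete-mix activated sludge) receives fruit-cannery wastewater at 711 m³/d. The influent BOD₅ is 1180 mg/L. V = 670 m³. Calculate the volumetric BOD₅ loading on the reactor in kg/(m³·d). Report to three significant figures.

Volumetric loading L_v = Q·S₀ / V = 711 × 1180 g/m³ / 670.0 m³ = 1252 g/(m³·d) = 1.252 kg BOD₅/(m³·d).

L_v ≈ 1.25 kg BOD₅/(m³·d)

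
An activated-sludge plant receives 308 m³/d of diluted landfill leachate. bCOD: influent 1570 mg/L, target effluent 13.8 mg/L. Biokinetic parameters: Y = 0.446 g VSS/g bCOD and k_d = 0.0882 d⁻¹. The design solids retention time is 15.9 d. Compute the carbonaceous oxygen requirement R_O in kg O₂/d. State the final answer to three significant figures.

Y_obs = Y / (1 + k_d θ_c) = 0.446 / (1 + 0.0882 × 15.9) = 0.446 / 2.402 = 0.1856.
Q·(S₀ − S) = 308 × (1570 − 13.8) × 10⁻³ = 479.3 kg/d removed.
Biomass synthesised: P_X = Y_obs × 479.3 = 88.98 kg VSS/d.
Carbonaceous O₂ demand = substrate oxidised − cell-mass equivalent = 479.3 − 1.42 × 88.98 = 353.0 kg O₂/d.

R_O ≈ 353 kg O₂/d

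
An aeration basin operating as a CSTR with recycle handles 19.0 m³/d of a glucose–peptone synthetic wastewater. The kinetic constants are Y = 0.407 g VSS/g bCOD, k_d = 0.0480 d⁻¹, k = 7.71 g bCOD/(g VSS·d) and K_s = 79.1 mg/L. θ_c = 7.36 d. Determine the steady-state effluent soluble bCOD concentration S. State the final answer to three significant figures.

For a completely mixed reactor with recycle the Lawrence–McCarty relation gives S = K_s·(1 + k_d·θ_c) / [θ_c·(Y·k − k_d) − 1] = 79.1 × (1 + 0.0480 × 7.36) / [7.36 × (0.407 × 7.71 − 0.0480) − 1] = 107.0 / 21.74 = 4.923 mg/L.

S ≈ 4.92 mg/L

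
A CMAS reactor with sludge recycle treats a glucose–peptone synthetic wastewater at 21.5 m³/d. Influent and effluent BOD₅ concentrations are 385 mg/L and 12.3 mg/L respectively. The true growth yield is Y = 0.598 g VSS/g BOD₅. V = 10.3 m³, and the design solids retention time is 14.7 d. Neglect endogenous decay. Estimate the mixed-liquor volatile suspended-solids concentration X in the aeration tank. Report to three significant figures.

X ≈ 6840 mg/L

X = Y·Q·ΔS·θ_c / V = 0.598 × 21.5 × (385 − 12.3) × 14.7 / 10.3 = 6839 mg/L.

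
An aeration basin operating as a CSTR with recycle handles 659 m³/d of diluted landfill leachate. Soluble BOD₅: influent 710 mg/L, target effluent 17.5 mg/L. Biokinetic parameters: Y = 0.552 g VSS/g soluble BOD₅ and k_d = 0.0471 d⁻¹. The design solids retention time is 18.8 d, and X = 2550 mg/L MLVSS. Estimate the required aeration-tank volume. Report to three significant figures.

Steady-state biomass mass balance: V·X·(1 + k_d·θ_c) = Y·Q·(S₀ − S)·θ_c, so V = 0.552 × 659 × (710 − 17.5) × 18.8 / [2550 × (1 + 0.0471 × 18.8)] = 4.74×10^6 / 4808 = 985.0 m³.

V ≈ 985 m³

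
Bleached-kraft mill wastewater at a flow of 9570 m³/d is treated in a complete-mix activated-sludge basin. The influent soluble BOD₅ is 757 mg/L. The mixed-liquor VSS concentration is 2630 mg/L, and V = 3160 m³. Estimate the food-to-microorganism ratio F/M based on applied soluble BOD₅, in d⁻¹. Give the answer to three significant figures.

F/M = applied load / biomass = Q·S₀/(V·X) = 9570 × 757 / (3160 × 2630) = 0.8717 d⁻¹.

F/M ≈ 0.872 d⁻¹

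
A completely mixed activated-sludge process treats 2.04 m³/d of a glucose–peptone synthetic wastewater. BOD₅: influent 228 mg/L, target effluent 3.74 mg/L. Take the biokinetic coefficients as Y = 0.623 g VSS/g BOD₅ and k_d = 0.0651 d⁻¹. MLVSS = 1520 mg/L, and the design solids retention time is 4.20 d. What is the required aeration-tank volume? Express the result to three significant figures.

Rearranging the biomass balance for a CMAS with decay, V = Y·Q·ΔS·θ_c / [X·(1+k_d θ_c)] = 0.623 × 2.04 × (228 − 3.74) × 4.20 / [1520 × (1 + 0.0651 × 4.20)] = 1.2×10^3 / 1936 = 0.6184 m³.

V ≈ 0.618 m³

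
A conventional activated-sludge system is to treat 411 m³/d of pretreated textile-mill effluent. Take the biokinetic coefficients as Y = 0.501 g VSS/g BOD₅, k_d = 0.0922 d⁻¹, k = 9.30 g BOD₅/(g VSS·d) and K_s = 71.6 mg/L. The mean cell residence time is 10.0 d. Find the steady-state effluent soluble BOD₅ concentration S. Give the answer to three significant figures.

Effluent substrate depends only on kinetics and SRT: S = K_s(1 + k_d θ_c) / [θ_c(Yk − k_d) − 1] = 71.6 × (1 + 0.0922 × 10.0) / [10.0 × (0.501 × 9.30 − 0.0922) − 1] = 137.6 / 44.67 = 3.081 mg/L.

S ≈ 3.08 mg/L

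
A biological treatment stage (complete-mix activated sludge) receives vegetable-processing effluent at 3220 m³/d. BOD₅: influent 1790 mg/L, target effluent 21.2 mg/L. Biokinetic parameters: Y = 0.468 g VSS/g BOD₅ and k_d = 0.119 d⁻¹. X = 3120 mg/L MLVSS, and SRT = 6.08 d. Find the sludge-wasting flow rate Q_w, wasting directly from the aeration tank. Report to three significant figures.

Steady-state biomass mass balance: V·X·(1 + k_d·θ_c) = Y·Q·(S₀ − S)·θ_c, so V = 0.468 × 3220 × (1790 − 21.2) × 6.08 / [3120 × (1 + 0.119 × 6.08)] = 1.62×10^7 / 5377 = 3014 m³.
For wasting at MLVSS concentration, Q_w = V/θ_c = 3014/6.08 = 495.7 m³/d.

Q_w ≈ 496 m³/d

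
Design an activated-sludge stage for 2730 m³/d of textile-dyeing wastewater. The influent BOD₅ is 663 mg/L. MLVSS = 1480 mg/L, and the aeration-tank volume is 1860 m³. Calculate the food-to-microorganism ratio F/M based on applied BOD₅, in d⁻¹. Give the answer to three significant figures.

F/M = Q·S₀ / (V·X) = 2730 × 663 / (1860 × 1480) = 0.6575 g BOD₅·(g VSS·d)⁻¹.

F/M ≈ 0.658 d⁻¹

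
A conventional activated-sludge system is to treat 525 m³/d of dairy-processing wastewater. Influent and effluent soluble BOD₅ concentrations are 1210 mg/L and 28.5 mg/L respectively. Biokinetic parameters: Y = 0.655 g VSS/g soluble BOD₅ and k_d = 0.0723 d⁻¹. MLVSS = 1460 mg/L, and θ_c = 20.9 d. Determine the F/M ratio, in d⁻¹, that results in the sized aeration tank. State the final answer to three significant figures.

Steady-state biomass mass balance: V·X·(1 + k_d·θ_c) = Y·Q·(S₀ − S)·θ_c, so V = 0.655 × 525 × (1210 − 28.5) × 20.9 / [1460 × (1 + 0.0723 × 20.9)] = 8.49×10^6 / 3666 = 2316 m³.
F/M = applied load / biomass = Q·S₀/(V·X) = 525 × 1210 / (2316 × 1460) = 0.1879 d⁻¹.

F/M ≈ 0.188 d⁻¹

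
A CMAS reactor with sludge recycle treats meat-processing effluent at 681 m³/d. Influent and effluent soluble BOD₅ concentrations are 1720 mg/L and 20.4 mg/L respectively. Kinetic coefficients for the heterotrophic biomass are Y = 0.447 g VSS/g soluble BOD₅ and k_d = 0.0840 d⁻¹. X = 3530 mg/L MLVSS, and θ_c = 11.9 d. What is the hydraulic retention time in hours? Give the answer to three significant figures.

τ ≈ 30.7 h

Steady-state biomass mass balance: V·X·(1 + k_d·θ_c) = Y·Q·(S₀ − S)·θ_c, so V = 0.447 × 681 × (1720 − 20.4) × 11.9 / [3530 × (1 + 0.0840 × 11.9)] = 6.16×10^6 / 7059 = 872.2 m³.
Hydraulic retention time τ = V/Q = 872.2 / 681 = 1.281 d = 30.74 h.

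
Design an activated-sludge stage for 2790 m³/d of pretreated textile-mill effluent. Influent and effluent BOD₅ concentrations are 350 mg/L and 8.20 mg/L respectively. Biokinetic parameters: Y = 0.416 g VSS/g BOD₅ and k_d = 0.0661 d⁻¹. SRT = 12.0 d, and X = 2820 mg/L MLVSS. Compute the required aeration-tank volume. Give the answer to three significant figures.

V ≈ 941 m³

From the SRT design equation V = Y Q (S₀−S) θ_c / [X (1 + k_d θ_c)] = 0.416 × 2790 × (350 − 8.20) × 12.0 / [2820 × (1 + 0.0661 × 12.0)] = 4.76×10^6 / 5057 = 941.4 m³.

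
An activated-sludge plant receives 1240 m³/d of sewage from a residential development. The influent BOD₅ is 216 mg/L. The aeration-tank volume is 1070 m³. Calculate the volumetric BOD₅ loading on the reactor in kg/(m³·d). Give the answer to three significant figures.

L_v ≈ 0.250 kg BOD₅/(m³·d)

L_v = Q S₀ / V = 1240 × 216 × 10⁻³ / 1070 = 0.2503 kg/(m³·d).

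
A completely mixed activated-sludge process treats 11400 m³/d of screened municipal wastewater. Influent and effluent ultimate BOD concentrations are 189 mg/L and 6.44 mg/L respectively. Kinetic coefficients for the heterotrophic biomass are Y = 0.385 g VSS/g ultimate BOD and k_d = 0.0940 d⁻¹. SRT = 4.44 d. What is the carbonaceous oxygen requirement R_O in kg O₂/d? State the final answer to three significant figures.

Observed yield with endogenous decay: Y_obs = Y / (1 + k_d·θ_c) = 0.385 / (1 + 0.0940 × 4.44) = 0.385 / 1.417 = 0.2716 g VSS/g ultimate BOD.
ΔS = 189 − 6.44 = 182.6 mg/L, so the substrate removal rate is 11400 × 182.6/1000 = 2081 kg ultimate BOD/d.
Net sludge production P_X = 0.2716 × 2081 = 565.3 kg VSS/d.
R_O = Q·(S₀ − S) − 1.42·P_X = 2081 − 1.42 × 565.3 = 1278 kg O₂/d.

R_O ≈ 1280 kg O₂/d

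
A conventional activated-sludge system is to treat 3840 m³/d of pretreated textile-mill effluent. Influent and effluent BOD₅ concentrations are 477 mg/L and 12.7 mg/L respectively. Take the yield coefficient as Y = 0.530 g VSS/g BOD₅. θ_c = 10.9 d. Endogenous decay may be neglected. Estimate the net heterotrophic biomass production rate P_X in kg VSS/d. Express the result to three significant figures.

With endogenous decay neglected, the observed yield equals the true yield: Y_obs = Y = 0.530 g VSS/g BOD₅.
ΔS = 477 − 12.7 = 464.3 mg/L, so the substrate removal rate is 3840 × 464.3/1000 = 1783 kg BOD₅/d.
Net biomass production P_X = Y_obs × Q·(S₀ − S) = 0.5300 × 1783 = 944.9 kg VSS/d.

P_X ≈ 945 kg VSS/d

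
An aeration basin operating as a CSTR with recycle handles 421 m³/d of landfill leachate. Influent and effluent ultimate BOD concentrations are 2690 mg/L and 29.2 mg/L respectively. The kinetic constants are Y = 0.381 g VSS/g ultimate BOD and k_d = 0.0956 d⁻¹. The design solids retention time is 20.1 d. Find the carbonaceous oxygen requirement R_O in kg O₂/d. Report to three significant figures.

Correct the yield for decay: Y_obs = Y/(1 + k_d θ_c) = 0.381 / (1 + 0.0956 × 20.1) = 0.381 / 2.922 = 0.1304.
Mass of ultimate BOD removed per day: Q(S₀ − S) = 421 × 2661 g/m³ = 1120 kg/d.
P_X = Y_obs·Q·(S₀ − S) = 0.1304 × 1120 = 146.1 kg VSS/d.
R_O = Q·(S₀ − S) − 1.42·P_X = 1120 − 1.42 × 146.1 = 912.8 kg O₂/d.

R_O ≈ 913 kg O₂/d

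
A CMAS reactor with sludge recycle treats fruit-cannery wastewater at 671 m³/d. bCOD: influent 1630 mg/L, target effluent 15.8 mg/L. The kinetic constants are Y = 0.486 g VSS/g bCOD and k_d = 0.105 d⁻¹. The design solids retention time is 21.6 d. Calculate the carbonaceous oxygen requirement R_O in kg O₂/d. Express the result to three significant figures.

R_O ≈ 854 kg O₂/d

Y_obs = Y / (1 + k_d θ_c) = 0.486 / (1 + 0.105 × 21.6) = 0.486 / 3.268 = 0.1487.
Mass of bCOD removed per day: Q(S₀ − S) = 671 × 1614 g/m³ = 1083 kg/d.
Net sludge production P_X = 0.1487 × 1083 = 161.1 kg VSS/d.
R_O = Q·ΔS − 1.42 P_X = 1083 − 228.7 = 854.4 kg O₂/d.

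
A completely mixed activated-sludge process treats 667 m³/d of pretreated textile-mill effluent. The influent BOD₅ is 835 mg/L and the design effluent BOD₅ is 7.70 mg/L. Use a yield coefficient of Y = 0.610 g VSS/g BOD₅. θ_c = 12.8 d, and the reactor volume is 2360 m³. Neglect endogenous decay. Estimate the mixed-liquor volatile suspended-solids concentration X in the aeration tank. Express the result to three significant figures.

X ≈ 1830 mg/L

From V·X = Y·Q·(S₀ − S)·θ_c (decay neglected): X = 0.610 × 667 × (835 − 7.70) × 12.8 / 2360 = 1826 mg/L.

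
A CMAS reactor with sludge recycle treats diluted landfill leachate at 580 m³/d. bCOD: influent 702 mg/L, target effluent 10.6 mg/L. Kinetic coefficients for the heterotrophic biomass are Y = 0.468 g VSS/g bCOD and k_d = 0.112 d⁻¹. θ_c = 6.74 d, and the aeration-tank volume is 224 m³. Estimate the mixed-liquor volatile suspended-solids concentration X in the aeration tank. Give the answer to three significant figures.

From V·X·(1 + k_d·θ_c) = Y·Q·(S₀ − S)·θ_c: X = 0.468 × 580 × (702 − 10.6) × 6.74 / [224 × (1 + 0.112 × 6.74)] = 3218 mg/L.

X ≈ 3220 mg/L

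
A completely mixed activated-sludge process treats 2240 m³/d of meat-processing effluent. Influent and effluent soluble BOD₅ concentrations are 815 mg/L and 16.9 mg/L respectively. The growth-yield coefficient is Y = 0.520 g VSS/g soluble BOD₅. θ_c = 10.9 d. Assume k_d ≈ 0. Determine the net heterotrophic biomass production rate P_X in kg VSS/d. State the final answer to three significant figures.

P_X ≈ 930 kg VSS/d

No decay correction is needed, so Y_obs = Y = 0.520.
Mass of soluble BOD₅ removed per day: Q(S₀ − S) = 2240 × 798.1 g/m³ = 1788 kg/d.
Biomass produced: P_X = Y_obs·Q·ΔS = 0.5200 × 1788 ≈ 929.6 kg VSS/d.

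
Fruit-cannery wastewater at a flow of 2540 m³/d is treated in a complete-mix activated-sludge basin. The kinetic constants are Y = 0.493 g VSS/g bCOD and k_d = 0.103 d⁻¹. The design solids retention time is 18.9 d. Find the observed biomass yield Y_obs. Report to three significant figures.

Observed yield with endogenous decay: Y_obs = Y / (1 + k_d·θ_c) = 0.493 / (1 + 0.103 × 18.9) = 0.493 / 2.947 = 0.1673 g VSS/g bCOD.

Y_obs ≈ 0.167 g VSS/g bCOD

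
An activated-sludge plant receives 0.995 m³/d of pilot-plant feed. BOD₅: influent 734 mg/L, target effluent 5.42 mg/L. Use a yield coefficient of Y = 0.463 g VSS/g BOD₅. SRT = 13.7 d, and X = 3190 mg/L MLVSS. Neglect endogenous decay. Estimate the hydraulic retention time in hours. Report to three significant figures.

τ ≈ 34.8 h

V·X = Y·Q·ΔS·θ_c gives V = 0.463 × 0.995 × (734 − 5.42) × 13.7 / 3190 = 1.441 m³.
Hydraulic retention time τ = V/Q = 1.441 / 0.995 = 1.449 d = 34.77 h.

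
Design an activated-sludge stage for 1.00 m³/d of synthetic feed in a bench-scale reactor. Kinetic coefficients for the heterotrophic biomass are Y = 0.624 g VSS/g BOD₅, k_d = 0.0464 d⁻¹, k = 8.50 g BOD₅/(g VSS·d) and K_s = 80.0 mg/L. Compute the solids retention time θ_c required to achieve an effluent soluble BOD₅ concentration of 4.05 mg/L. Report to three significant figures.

Specific growth rate at S = 4.05 mg/L: μ = YkS/(K_s+S) = 0.624·8.50·4.05/(80.0+4.05) = 0.2556 d⁻¹.
θ_c = 1/(μ − k_d) = 1/(0.2556 − 0.0464) = 1/0.2092 = 4.781 d.

θ_c ≈ 4.78 d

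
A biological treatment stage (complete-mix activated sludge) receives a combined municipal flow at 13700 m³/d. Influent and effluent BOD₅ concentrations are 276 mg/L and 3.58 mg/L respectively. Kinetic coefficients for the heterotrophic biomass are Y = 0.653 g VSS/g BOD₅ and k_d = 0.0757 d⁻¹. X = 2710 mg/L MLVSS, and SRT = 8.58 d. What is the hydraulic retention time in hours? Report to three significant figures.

τ ≈ 8.19 h

Steady-state biomass mass balance: V·X·(1 + k_d·θ_c) = Y·Q·(S₀ − S)·θ_c, so V = 0.653 × 13700 × (276 − 3.58) × 8.58 / [2710 × (1 + 0.0757 × 8.58)] = 2.09×10^7 / 4470 = 4678 m³.
τ = V/Q = 4678/13700 = 0.3414 d, or 8.195 h.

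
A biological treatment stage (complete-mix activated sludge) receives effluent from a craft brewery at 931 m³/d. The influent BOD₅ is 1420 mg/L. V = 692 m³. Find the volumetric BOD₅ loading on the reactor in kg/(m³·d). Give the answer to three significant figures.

L_v ≈ 1.91 kg BOD₅/(m³·d)

Applied BOD₅ load per unit volume = Q·S₀/V = (931 × 1420/1000)/692.0 = 1.910 kg BOD₅·m⁻³·d⁻¹.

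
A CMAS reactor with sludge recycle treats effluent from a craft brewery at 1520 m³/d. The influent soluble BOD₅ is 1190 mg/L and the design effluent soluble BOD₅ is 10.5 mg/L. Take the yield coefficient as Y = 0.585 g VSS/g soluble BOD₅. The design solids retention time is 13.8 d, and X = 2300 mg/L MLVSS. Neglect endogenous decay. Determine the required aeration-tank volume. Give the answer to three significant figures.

V ≈ 6290 m³

With k_d = 0 the design equation reduces to V = Y Q (S₀−S) θ_c / X = 0.585 × 1520 × (1190 − 10.5) × 13.8 / 2300 = 6293 m³.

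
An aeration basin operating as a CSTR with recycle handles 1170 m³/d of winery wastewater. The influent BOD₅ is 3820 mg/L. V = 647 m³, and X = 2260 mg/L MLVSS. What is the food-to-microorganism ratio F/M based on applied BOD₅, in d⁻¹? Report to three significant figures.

F/M ≈ 3.06 d⁻¹

Food-to-microorganism ratio F/M = Q S₀ / (V X) = 1170 × 3820 / (647.0 × 2260) = 3.057 d⁻¹.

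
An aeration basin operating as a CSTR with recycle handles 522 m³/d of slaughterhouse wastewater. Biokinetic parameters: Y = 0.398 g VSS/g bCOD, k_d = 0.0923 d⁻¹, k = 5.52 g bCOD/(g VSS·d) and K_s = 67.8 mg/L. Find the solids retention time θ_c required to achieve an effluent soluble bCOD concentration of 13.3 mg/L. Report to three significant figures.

At the target effluent, Y k S/(K_s+S) = 0.398×5.52×13.3/81.10 = 0.3603 d⁻¹.
1/θ_c = 0.3603 − 0.0923 = 0.2680 d⁻¹, so θ_c = 3.731 d.

θ_c ≈ 3.73 d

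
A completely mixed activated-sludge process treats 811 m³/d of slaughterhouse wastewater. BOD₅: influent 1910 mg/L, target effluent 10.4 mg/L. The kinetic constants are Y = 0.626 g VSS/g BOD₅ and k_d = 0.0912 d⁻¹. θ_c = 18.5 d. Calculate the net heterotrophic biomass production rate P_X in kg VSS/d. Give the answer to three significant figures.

Correct the yield for decay: Y_obs = Y/(1 + k_d θ_c) = 0.626 / (1 + 0.0912 × 18.5) = 0.626 / 2.687 = 0.2330.
ΔS = 1910 − 10.4 = 1900 mg/L, so the substrate removal rate is 811 × 1900/1000 = 1541 kg BOD₅/d.
So the net sludge growth is P_X = 0.2330 × 1541 = 358.9 kg VSS/d.

P_X ≈ 359 kg VSS/d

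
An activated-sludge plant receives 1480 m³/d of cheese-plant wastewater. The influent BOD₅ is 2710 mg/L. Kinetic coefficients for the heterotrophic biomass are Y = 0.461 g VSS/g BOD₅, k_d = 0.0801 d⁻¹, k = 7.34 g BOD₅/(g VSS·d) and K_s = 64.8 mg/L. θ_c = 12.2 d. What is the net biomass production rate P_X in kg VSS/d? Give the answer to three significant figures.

P_X ≈ 934 kg VSS/d

Effluent substrate depends only on kinetics and SRT: S = K_s(1 + k_d θ_c) / [θ_c(Yk − k_d) − 1] = 64.8 × (1 + 0.0801 × 12.2) / [12.2 × (0.461 × 7.34 − 0.0801) − 1] = 128.1 / 39.30 = 3.260 mg/L.
The observed yield is Y_obs = Y/(1 + k_d·θ_c) = 0.461 / (1 + 0.0801 × 12.2) = 0.461 / 1.977 = 0.2332 g VSS per g BOD₅ removed.
Substrate removed = Q·(S₀ − S) = 1480 m³/d × (2710 − 3.26) g/m³ = 4.01×10^6 g/d = 4006 kg/d.
Net biomass production P_X = Y_obs × Q·(S₀ − S) = 0.2332 × 4006 = 934.0 kg VSS/d.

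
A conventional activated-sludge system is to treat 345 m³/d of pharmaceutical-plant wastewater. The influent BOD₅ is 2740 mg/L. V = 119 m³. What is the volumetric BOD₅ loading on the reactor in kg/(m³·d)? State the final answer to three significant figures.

L_v ≈ 7.94 kg BOD₅/(m³·d)

L_v = Q S₀ / V = 345 × 2740 × 10⁻³ / 119.0 = 7.944 kg/(m³·d).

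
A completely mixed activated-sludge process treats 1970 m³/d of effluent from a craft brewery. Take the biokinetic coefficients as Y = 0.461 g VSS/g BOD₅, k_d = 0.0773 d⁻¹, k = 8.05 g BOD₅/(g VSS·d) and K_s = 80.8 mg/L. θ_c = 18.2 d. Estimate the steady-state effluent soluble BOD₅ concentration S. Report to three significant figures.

From the Monod/SRT balance for a CMAS, S = K_s·(1+k_d θ_c)/[θ_c·(Y k − k_d) − 1] = 80.8 × (1 + 0.0773 × 18.2) / [18.2 × (0.461 × 8.05 − 0.0773) − 1] = 194.5 / 65.13 = 2.986 mg/L.

S ≈ 2.99 mg/L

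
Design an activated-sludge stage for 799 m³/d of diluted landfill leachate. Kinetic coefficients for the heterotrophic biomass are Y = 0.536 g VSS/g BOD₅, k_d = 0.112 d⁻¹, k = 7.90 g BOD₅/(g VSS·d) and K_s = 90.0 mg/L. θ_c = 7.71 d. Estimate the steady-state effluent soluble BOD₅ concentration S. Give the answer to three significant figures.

S ≈ 5.45 mg/L

From the Monod/SRT balance for a CMAS, S = K_s·(1+k_d θ_c)/[θ_c·(Y k − k_d) − 1] = 90.0 × (1 + 0.112 × 7.71) / [7.71 × (0.536 × 7.90 − 0.112) − 1] = 167.7 / 30.78 = 5.448 mg/L.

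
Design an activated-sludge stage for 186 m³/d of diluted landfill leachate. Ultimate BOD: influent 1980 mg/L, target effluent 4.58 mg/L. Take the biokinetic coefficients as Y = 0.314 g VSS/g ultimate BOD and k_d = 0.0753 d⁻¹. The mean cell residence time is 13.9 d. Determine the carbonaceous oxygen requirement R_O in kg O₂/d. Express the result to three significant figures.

R_O ≈ 287 kg O₂/d

Y_obs = Y / (1 + k_d θ_c) = 0.314 / (1 + 0.0753 × 13.9) = 0.314 / 2.047 = 0.1534.
Substrate removed = Q·(S₀ − S) = 186 m³/d × (1980 − 4.58) g/m³ = 3.67×10^5 g/d = 367.4 kg/d.
Net sludge production P_X = 0.1534 × 367.4 = 56.37 kg VSS/d.
Carbonaceous O₂ demand = substrate oxidised − cell-mass equivalent = 367.4 − 1.42 × 56.37 = 287.4 kg O₂/d.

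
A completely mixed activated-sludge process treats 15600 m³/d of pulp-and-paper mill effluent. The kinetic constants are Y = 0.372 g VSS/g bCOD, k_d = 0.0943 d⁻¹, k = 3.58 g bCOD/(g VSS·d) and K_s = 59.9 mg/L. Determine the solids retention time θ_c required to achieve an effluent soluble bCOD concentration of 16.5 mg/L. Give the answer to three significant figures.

θ_c ≈ 5.17 d

From 1/θ_c = Y·k·S/(K_s + S) − k_d: Y·k·S/(K_s+S) = 0.372 × 3.58 × 16.5 / (59.9 + 16.5) = 0.2876 d⁻¹.
θ_c = 1/(μ − k_d) = 1/(0.2876 − 0.0943) = 1/0.1933 = 5.173 d.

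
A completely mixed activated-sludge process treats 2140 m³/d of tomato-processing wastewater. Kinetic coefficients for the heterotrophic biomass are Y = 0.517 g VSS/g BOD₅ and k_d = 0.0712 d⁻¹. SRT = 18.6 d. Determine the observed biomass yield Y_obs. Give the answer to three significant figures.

Y_obs ≈ 0.222 g VSS/g BOD₅

Y_obs = Y / (1 + k_d θ_c) = 0.517 / (1 + 0.0712 × 18.6) = 0.517 / 2.324 = 0.2224.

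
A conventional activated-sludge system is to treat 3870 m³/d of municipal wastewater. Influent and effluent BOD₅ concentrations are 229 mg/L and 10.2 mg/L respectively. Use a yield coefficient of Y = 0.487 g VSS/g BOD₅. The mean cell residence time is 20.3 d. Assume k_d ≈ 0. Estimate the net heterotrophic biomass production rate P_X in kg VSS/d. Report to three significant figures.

P_X ≈ 412 kg VSS/d

No decay correction is needed, so Y_obs = Y = 0.487.
Mass of BOD₅ removed per day: Q(S₀ − S) = 3870 × 218.8 g/m³ = 846.8 kg/d.
Biomass produced: P_X = Y_obs·Q·ΔS = 0.4870 × 846.8 ≈ 412.4 kg VSS/d.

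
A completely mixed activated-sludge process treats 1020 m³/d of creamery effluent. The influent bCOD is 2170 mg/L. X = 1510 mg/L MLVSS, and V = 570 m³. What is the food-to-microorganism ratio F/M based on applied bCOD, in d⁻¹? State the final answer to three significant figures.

F/M ≈ 2.57 d⁻¹

F/M = applied load / biomass = Q·S₀/(V·X) = 1020 × 2170 / (570.0 × 1510) = 2.572 d⁻¹.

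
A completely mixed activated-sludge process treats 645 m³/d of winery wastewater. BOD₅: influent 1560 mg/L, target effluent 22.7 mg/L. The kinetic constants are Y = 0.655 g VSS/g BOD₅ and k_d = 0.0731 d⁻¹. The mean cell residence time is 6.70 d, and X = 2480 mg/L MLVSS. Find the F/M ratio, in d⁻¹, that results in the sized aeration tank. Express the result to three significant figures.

F/M ≈ 0.344 d⁻¹

From the SRT design equation V = Y Q (S₀−S) θ_c / [X (1 + k_d θ_c)] = 0.655 × 645 × (1560 − 22.7) × 6.70 / [2480 × (1 + 0.0731 × 6.70)] = 4.35×10^6 / 3695 = 1178 m³.
Food-to-microorganism ratio F/M = Q S₀ / (V X) = 645 × 1560 / (1178 × 2480) = 0.3445 d⁻¹.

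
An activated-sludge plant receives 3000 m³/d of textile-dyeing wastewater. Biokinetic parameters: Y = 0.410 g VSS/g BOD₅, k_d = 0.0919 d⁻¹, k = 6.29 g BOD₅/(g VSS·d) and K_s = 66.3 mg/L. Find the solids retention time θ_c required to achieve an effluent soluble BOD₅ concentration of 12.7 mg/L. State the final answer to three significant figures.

θ_c ≈ 3.10 d

At the target effluent, Y k S/(K_s+S) = 0.410×6.29×12.7/79.00 = 0.4146 d⁻¹.
Then 1/θ_c = μ − k_d = 0.4146 − 0.0919 = 0.3227 d⁻¹, giving θ_c = 3.099 d.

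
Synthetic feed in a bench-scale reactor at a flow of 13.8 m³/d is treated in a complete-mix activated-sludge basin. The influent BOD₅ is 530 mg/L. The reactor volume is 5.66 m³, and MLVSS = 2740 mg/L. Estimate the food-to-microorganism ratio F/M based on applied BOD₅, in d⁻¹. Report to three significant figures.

F/M = applied load / biomass = Q·S₀/(V·X) = 13.8 × 530 / (5.660 × 2740) = 0.4716 d⁻¹.

F/M ≈ 0.472 d⁻¹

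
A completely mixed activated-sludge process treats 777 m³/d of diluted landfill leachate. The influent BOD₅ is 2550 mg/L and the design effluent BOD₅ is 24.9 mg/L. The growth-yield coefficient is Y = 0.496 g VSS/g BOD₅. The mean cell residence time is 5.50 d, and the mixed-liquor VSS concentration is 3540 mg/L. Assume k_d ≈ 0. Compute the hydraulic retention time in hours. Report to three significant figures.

τ ≈ 46.7 h

V·X = Y·Q·ΔS·θ_c gives V = 0.496 × 777 × (2550 − 24.9) × 5.50 / 3540 = 1512 m³.
HRT = V/Q = 1512 m³ / 777 m³·d⁻¹ = 1.946 d × 24 = 46.70 h.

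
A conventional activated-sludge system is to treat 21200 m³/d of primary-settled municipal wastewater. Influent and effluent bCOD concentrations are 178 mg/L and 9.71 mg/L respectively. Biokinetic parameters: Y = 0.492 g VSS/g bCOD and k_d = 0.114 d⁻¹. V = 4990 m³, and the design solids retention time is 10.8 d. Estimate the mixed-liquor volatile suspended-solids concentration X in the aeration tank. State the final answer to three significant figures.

X ≈ 1700 mg/L

X = Y·Q·ΔS·θ_c / [V·(1 + k_d θ_c)] = 0.492 × 21200 × (178 − 9.71) × 10.8 / [4990 × (1 + 0.114 × 10.8)] = 1703 mg/L.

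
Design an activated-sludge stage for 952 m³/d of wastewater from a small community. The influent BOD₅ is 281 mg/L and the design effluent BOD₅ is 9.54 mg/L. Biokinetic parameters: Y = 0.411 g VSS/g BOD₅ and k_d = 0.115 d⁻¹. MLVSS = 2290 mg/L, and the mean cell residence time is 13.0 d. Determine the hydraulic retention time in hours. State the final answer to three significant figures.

τ ≈ 6.09 h

Steady-state biomass mass balance: V·X·(1 + k_d·θ_c) = Y·Q·(S₀ − S)·θ_c, so V = 0.411 × 952 × (281 − 9.54) × 13.0 / [2290 × (1 + 0.115 × 13.0)] = 1.38×10^6 / 5714 = 241.7 m³.
Hydraulic retention time τ = V/Q = 241.7 / 952 = 0.2539 d = 6.093 h.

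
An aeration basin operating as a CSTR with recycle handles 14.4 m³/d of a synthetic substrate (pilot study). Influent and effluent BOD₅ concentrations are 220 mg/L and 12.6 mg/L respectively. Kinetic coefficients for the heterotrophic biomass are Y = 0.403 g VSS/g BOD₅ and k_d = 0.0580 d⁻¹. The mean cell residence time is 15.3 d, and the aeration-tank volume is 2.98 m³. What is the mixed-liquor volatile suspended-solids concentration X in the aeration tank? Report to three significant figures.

X ≈ 3270 mg/L

From V·X·(1 + k_d·θ_c) = Y·Q·(S₀ − S)·θ_c: X = 0.403 × 14.4 × (220 − 12.6) × 15.3 / [2.98 × (1 + 0.0580 × 15.3)] = 3274 mg/L.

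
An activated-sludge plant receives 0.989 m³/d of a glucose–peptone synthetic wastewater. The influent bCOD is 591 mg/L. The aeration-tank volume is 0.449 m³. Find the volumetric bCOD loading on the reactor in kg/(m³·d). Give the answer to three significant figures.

L_v ≈ 1.30 kg bCOD/(m³·d)

Applied bCOD load per unit volume = Q·S₀/V = (0.989 × 591/1000)/0.4490 = 1.302 kg bCOD·m⁻³·d⁻¹.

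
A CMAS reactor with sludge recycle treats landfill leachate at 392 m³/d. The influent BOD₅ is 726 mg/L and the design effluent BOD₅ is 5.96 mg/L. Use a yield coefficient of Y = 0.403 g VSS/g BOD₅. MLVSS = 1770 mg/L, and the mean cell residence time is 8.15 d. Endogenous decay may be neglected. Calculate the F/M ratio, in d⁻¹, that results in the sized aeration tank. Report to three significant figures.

Biomass mass balance (decay neglected): V·X = Y·Q·(S₀ − S)·θ_c, so V = 0.403 × 392 × (726 − 5.96) × 8.15 / 1770 = 523.8 m³.
Food-to-microorganism ratio F/M = Q S₀ / (V X) = 392 × 726 / (523.8 × 1770) = 0.3070 d⁻¹.

F/M ≈ 0.307 d⁻¹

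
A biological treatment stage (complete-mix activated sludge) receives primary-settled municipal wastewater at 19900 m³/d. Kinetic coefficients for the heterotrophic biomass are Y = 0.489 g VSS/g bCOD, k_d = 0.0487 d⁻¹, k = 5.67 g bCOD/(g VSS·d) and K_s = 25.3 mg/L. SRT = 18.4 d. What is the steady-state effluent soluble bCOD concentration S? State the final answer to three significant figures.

S ≈ 0.977 mg/L

For a completely mixed reactor with recycle the Lawrence–McCarty relation gives S = K_s·(1 + k_d·θ_c) / [θ_c·(Y·k − k_d) − 1] = 25.3 × (1 + 0.0487 × 18.4) / [18.4 × (0.489 × 5.67 − 0.0487) − 1] = 47.97 / 49.12 = 0.9766 mg/L.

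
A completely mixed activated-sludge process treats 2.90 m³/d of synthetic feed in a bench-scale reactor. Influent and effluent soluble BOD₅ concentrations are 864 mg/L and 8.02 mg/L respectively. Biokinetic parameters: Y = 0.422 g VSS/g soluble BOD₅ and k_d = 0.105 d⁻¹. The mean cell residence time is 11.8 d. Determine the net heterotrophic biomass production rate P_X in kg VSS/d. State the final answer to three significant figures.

The observed yield is Y_obs = Y/(1 + k_d·θ_c) = 0.422 / (1 + 0.105 × 11.8) = 0.422 / 2.239 = 0.1885 g VSS per g soluble BOD₅ removed.
ΔS = 864 − 8.02 = 856.0 mg/L, so the substrate removal rate is 2.90 × 856.0/1000 = 2.482 kg soluble BOD₅/d.
So the net sludge growth is P_X = 0.1885 × 2.482 = 0.4679 kg VSS/d.

P_X ≈ 0.468 kg VSS/d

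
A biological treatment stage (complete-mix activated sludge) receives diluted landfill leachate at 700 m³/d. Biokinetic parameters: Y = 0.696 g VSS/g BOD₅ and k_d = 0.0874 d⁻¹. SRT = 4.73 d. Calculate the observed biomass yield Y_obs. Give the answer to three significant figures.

Y_obs = Y / (1 + k_d θ_c) = 0.696 / (1 + 0.0874 × 4.73) = 0.696 / 1.413 = 0.4924.

Y_obs ≈ 0.492 g VSS/g BOD₅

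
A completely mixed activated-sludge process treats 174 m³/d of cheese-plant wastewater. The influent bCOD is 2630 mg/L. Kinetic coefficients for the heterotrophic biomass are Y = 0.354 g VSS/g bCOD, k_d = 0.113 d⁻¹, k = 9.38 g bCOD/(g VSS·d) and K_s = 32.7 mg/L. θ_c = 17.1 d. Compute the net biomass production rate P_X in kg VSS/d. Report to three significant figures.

P_X ≈ 55.2 kg VSS/d

From the Monod/SRT balance for a CMAS, S = K_s·(1+k_d θ_c)/[θ_c·(Y k − k_d) − 1] = 32.7 × (1 + 0.113 × 17.1) / [17.1 × (0.354 × 9.38 − 0.113) − 1] = 95.89 / 53.85 = 1.781 mg/L.
Y_obs = Y / (1 + k_d θ_c) = 0.354 / (1 + 0.113 × 17.1) = 0.354 / 2.932 = 0.1207.
Q·(S₀ − S) = 174 × (2630 − 1.78) × 10⁻³ = 457.3 kg/d removed.
P_X = Y_obs · Q(S₀ − S) = 0.1207 × 457.3 = 55.21 kg VSS/d.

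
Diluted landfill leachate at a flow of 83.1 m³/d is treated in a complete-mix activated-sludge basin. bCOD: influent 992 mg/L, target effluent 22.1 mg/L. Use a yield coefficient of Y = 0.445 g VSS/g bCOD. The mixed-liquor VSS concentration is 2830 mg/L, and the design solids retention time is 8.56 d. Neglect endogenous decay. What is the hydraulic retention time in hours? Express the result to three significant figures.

τ ≈ 31.3 h

With k_d = 0 the design equation reduces to V = Y Q (S₀−S) θ_c / X = 0.445 × 83.1 × (992 − 22.1) × 8.56 / 2830 = 108.5 m³.
τ = V/Q = 108.5/83.1 = 1.305 d, or 31.33 h.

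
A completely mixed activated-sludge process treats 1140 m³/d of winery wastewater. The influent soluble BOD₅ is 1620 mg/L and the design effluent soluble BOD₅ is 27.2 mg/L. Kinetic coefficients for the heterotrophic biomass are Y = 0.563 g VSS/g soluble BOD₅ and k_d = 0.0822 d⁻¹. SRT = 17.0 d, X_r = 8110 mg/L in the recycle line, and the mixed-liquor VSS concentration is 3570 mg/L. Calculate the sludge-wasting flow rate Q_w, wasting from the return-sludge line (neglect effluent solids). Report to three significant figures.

Steady-state biomass mass balance: V·X·(1 + k_d·θ_c) = Y·Q·(S₀ − S)·θ_c, so V = 0.563 × 1140 × (1620 − 27.2) × 17.0 / [3570 × (1 + 0.0822 × 17.0)] = 1.74×10^7 / 8559 = 2031 m³.
Wasting from the return line (neglecting effluent solids): Q_w = V·X / (θ_c·X_r) = 2031 × 3570 / (17.0 × 8110) = 52.58 m³/d.

Q_w ≈ 52.6 m³/d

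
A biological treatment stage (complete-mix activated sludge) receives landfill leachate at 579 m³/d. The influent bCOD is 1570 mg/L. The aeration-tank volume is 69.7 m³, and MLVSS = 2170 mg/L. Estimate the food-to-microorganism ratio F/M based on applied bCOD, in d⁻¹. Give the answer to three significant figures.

F/M ≈ 6.01 d⁻¹

F/M = applied load / biomass = Q·S₀/(V·X) = 579 × 1570 / (69.70 × 2170) = 6.010 d⁻¹.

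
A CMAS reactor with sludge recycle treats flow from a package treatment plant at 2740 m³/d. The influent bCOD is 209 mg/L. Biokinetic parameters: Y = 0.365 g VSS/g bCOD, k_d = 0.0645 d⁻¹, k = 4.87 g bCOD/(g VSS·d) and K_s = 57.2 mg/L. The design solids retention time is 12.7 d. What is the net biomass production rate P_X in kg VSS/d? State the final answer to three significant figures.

Effluent substrate depends only on kinetics and SRT: S = K_s(1 + k_d θ_c) / [θ_c(Yk − k_d) − 1] = 57.2 × (1 + 0.0645 × 12.7) / [12.7 × (0.365 × 4.87 − 0.0645) − 1] = 104.1 / 20.76 = 5.013 mg/L.
The observed yield is Y_obs = Y/(1 + k_d·θ_c) = 0.365 / (1 + 0.0645 × 12.7) = 0.365 / 1.819 = 0.2006 g VSS per g bCOD removed.
Q·(S₀ − S) = 2740 × (209 − 5.01) × 10⁻³ = 558.9 kg/d removed.
Net biomass production P_X = Y_obs × Q·(S₀ − S) = 0.2006 × 558.9 = 112.1 kg VSS/d.

P_X ≈ 112 kg VSS/d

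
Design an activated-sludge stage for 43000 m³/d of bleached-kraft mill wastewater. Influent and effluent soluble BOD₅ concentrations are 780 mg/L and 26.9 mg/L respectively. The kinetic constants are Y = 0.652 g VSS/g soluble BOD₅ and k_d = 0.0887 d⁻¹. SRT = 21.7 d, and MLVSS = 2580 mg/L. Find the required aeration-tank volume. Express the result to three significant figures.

Steady-state biomass mass balance: V·X·(1 + k_d·θ_c) = Y·Q·(S₀ − S)·θ_c, so V = 0.652 × 43000 × (780 − 26.9) × 21.7 / [2580 × (1 + 0.0887 × 21.7)] = 4.58×10^8 / 7546 = 60718 m³.

V ≈ 60700 m³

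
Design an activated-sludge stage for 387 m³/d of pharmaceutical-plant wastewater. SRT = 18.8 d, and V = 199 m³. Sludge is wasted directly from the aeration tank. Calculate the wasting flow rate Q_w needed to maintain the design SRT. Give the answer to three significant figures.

For wasting at MLVSS concentration, Q_w = V/θ_c = 199.0/18.8 = 10.59 m³/d.

Q_w ≈ 10.6 m³/d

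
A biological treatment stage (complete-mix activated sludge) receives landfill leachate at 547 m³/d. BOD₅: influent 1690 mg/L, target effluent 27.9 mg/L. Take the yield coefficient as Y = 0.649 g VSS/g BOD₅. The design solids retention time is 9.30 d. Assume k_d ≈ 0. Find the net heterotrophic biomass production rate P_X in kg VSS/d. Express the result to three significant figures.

With endogenous decay neglected, the observed yield equals the true yield: Y_obs = Y = 0.649 g VSS/g BOD₅.
Q·(S₀ − S) = 547 × (1690 − 27.9) × 10⁻³ = 909.2 kg/d removed.
P_X = Y_obs · Q(S₀ − S) = 0.6490 × 909.2 = 590.1 kg VSS/d.

P_X ≈ 590 kg VSS/d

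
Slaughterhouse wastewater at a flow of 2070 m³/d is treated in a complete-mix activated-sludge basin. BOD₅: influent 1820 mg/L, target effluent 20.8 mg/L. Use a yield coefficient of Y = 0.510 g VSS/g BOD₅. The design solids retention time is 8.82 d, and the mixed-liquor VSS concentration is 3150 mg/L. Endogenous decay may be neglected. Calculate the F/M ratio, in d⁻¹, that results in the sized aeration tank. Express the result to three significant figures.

F/M ≈ 0.225 d⁻¹

Biomass mass balance (decay neglected): V·X = Y·Q·(S₀ − S)·θ_c, so V = 0.510 × 2070 × (1820 − 20.8) × 8.82 / 3150 = 5318 m³.
Food-to-microorganism ratio F/M = Q S₀ / (V X) = 2070 × 1820 / (5318 × 3150) = 0.2249 d⁻¹.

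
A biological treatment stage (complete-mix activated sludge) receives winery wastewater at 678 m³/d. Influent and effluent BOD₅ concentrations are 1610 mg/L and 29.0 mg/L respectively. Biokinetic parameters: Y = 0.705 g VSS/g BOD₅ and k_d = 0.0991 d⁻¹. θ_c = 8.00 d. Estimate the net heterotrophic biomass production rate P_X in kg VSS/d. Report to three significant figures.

The observed yield is Y_obs = Y/(1 + k_d·θ_c) = 0.705 / (1 + 0.0991 × 8.00) = 0.705 / 1.793 = 0.3932 g VSS per g BOD₅ removed.
Substrate removed = Q·(S₀ − S) = 678 m³/d × (1610 − 29.0) g/m³ = 1.07×10^6 g/d = 1072 kg/d.
Net biomass production P_X = Y_obs × Q·(S₀ − S) = 0.3932 × 1072 = 421.5 kg VSS/d.

P_X ≈ 422 kg VSS/d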